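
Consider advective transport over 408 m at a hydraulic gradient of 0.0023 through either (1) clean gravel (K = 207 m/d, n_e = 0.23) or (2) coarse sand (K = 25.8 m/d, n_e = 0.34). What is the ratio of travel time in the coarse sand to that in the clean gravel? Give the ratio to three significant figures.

Unit 1 (clean gravel): v = 207×0.0023/0.23 = 2.070 m/d, t = 408/2.070 = 197.1 d
Unit 2 (coarse sand): v = 25.8×0.0023/0.34 = 0.1745 m/d, t = 408/0.1745 = 2338 d
t(coarse sand) / t(clean gravel) = 2338/197.1 = 11.9

11.9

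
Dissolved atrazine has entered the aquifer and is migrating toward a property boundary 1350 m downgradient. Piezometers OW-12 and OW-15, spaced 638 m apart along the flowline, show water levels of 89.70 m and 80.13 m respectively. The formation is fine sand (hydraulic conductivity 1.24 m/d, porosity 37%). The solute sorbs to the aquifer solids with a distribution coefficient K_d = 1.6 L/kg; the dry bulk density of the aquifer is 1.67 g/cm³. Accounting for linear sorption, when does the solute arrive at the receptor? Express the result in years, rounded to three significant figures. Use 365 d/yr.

Hydraulic gradient i = (89.70 − 80.13) / 638 = 9.57 / 638 = 0.01500
Specific discharge q = 1.24 × 0.01500 = 0.01860 m/d
Seepage velocity v = q / n = 0.01860 / 0.37 = 0.05027 m/d
Retardation R = 1 + ρ_b·K_d/n = 1 + 1.67×1.6/0.37 = 8.222
Contaminant velocity v_c = v/R = 0.05027/8.222 = 0.006114 m/d
t = L/v_c = 1350/0.006114 = 220800 d
   = 220800/365 = 605 yr

605 years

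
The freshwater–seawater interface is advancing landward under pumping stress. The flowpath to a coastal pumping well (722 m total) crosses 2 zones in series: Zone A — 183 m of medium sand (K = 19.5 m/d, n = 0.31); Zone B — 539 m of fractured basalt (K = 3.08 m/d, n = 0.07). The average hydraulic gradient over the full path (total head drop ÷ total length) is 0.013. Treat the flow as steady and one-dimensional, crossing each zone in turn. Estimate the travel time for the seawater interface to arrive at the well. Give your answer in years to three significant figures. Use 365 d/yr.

5.08 years

For zones in series the flux q is common to all zones; the equivalent conductivity is the harmonic (thickness-weighted) mean, K_eq = L_total / Σ(L_j/K_j).
Σ(L/K) = 183/19.5 + 539/3.08 = 9.385 + 175.0 = 184.4 d
K_eq = L_total / Σ(L/K) = 722 / 184.4 = 3.916 m/d
q = K_eq · i = 3.916 × 0.013 = 0.05090 m/d (same in every zone)
Zone A: v = q/n = 0.05090/0.31 = 0.1642 m/d → t_A = 183/0.1642 = 1114 d
Zone B: v = q/n = 0.05090/0.07 = 0.7272 m/d → t_B = 539/0.7272 = 741.2 d
Total t = 1114 + 741.2 = 1856 d
   = 1856 / 365 = 5.08 yr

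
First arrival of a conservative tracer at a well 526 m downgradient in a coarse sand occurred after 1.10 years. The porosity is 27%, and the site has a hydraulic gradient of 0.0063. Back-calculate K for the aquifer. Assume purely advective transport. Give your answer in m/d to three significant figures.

t = 1.10 years = 401.5 d
v = L / t = 526 / 401.5 = 1.310 m/d
K = v · n / i = 1.310 × 0.27 / 0.0063 = 56.1 m/d

56.1 m/d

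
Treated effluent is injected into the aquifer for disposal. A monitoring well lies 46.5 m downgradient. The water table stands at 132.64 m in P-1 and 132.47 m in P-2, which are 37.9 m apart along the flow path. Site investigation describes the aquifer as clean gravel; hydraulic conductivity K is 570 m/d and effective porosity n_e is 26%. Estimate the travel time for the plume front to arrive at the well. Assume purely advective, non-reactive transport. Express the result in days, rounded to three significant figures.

4.73 days

Hydraulic gradient i = (132.64 − 132.47) / 37.9 = 0.17 / 37.9 = 0.004485
Specific discharge q = 570 × 0.004485 = 2.557 m/d
v_s = q/n_e = 2.557/0.26 = 9.834 m/d
t = L / v = 46.5 / 9.834 = 4.729 d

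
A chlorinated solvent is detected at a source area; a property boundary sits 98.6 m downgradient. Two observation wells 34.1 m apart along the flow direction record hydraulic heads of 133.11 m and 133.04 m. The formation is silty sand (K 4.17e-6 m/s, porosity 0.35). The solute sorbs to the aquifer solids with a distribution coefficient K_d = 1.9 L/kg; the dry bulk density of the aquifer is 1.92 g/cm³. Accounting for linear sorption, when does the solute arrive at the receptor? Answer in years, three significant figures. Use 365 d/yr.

Hydraulic gradient i = (133.11 − 133.04) / 34.1 = 0.07 / 34.1 = 0.002053
K = 4.17e-6 m/s × 86400 s/d = 0.3603 m/d
Specific discharge q = 0.3603 × 0.002053 = 7.396e-4 m/d
v_s = q/n_e = 7.396e-4/0.35 = 0.002113 m/d
Retardation R = 1 + ρ_b·K_d/n = 1 + 1.92×1.9/0.35 = 11.42
Contaminant velocity v_c = v/R = 0.002113/11.42 = 1.850e-4 m/d
t = L/v_c = 98.6/1.850e-4 = 533000 d
   = 533000/365 = 1460 yr

1460 years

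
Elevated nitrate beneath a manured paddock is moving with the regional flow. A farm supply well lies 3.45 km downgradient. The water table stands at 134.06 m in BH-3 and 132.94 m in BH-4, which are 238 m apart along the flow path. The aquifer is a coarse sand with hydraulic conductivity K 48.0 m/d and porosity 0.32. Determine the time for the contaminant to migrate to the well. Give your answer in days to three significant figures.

Hydraulic gradient i = (134.06 − 132.94) / 238 = 1.12 / 238 = 0.004706
Specific discharge q = 48.0 × 0.004706 = 0.2259 m/d
Average linear velocity = 0.2259 / 0.32 = 0.7059 m/d
L = 3.45 km = 3450 m
t = L / v = 3450 / 0.7059 = 4888 d

4890 days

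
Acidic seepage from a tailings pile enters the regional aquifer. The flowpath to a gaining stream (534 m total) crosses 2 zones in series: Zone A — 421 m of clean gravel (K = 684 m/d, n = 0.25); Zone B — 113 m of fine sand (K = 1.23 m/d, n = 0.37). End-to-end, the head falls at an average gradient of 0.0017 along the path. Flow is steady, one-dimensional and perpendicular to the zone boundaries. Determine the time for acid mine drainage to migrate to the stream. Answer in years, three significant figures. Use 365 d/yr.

Steady 1-D flow in series ⇒ the Darcy flux q is identical in every zone and the zone head losses add (resistances L/K in series).
Σ(L/K) = 421/684 + 113/1.23 = 0.6155 + 91.87 = 92.49 d
K_eq = L_total / Σ(L/K) = 534 / 92.49 = 5.774 m/d
q = K_eq · i = 5.774 × 0.0017 = 0.009816 m/d (same in every zone)
Zone A: v = q/n = 0.009816/0.25 = 0.03926 m/d → t_A = 421/0.03926 = 10720 d
Zone B: v = q/n = 0.009816/0.37 = 0.02653 m/d → t_B = 113/0.02653 = 4260 d
Total t = 10720 + 4260 = 14980 d
   = 14980 / 365 = 41.0 yr

41.0 years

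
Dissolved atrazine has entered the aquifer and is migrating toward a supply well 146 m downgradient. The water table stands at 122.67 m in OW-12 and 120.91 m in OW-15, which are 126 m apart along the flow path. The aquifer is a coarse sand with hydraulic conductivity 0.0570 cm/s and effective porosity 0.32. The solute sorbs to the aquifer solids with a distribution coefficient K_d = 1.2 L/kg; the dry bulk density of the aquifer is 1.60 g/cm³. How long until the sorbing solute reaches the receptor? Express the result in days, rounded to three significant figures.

475 days

Hydraulic gradient i = (122.67 − 120.91) / 126 = 1.76 / 126 = 0.01397
K = 0.0570 cm/s × 864 = 49.25 m/d
Specific discharge q = 49.25 × 0.01397 = 0.6879 m/d
v_s = q/n_e = 0.6879/0.32 = 2.150 m/d
Retardation R = 1 + ρ_b·K_d/n = 1 + 1.60×1.2/0.32 = 7.000
Contaminant velocity v_c = v/R = 2.150/7.000 = 0.3071 m/d
t = L/v_c = 146/0.3071 = 475.4 d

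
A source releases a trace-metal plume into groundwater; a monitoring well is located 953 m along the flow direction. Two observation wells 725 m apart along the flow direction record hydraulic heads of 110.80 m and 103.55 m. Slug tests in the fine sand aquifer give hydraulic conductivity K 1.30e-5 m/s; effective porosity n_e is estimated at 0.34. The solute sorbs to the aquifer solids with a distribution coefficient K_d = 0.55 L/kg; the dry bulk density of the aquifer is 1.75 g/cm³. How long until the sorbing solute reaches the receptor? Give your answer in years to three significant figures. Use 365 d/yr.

303 years

Hydraulic gradient i = (110.80 − 103.55) / 725 = 7.25 / 725 = 0.01000
K = 1.30e-5 m/s × 86400 s/d = 1.123 m/d
Specific discharge q = 1.123 × 0.01000 = 0.01123 m/d
Seepage velocity v = q / n = 0.01123 / 0.34 = 0.03304 m/d
Retardation R = 1 + ρ_b·K_d/n = 1 + 1.75×0.55/0.34 = 3.831
Contaminant velocity v_c = v/R = 0.03304/3.831 = 0.008623 m/d
t = L/v_c = 953/0.008623 = 110500 d
   = 110500/365 = 303 yr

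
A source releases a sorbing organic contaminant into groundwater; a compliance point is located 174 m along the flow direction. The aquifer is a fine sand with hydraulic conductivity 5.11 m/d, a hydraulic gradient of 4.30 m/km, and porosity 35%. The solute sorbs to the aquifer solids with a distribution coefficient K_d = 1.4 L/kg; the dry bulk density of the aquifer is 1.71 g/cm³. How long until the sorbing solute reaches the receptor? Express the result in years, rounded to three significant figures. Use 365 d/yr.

q = Ki = 5.11 × 0.0043 = 0.02197 m/d
Average linear velocity = 0.02197 / 0.35 = 0.06278 m/d
Retardation R = 1 + ρ_b·K_d/n = 1 + 1.71×1.4/0.35 = 7.840
Contaminant velocity v_c = v/R = 0.06278/7.840 = 0.008008 m/d
t = L/v_c = 174/0.008008 = 21730 d
   = 21730/365 = 59.5 yr

59.5 years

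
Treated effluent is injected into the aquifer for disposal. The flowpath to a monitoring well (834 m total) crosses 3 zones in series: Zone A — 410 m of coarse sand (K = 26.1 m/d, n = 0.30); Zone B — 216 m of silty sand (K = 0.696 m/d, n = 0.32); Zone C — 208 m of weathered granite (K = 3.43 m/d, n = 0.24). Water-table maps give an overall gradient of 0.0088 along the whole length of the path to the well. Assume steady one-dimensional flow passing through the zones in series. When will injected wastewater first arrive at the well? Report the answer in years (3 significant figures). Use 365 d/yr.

Steady 1-D flow in series ⇒ the Darcy flux q is identical in every zone and the zone head losses add (resistances L/K in series).
Σ(L/K) = 410/26.1 + 216/0.696 + 208/3.43 = 15.71 + 310.3 + 60.64 = 386.7 d
K_eq = L_total / Σ(L/K) = 834 / 386.7 = 2.157 m/d
q = K_eq · i = 2.157 × 0.0088 = 0.01898 m/d (same in every zone)
Zone A: v = q/n = 0.01898/0.30 = 0.06326 m/d → t_A = 410/0.06326 = 6481 d
Zone B: v = q/n = 0.01898/0.32 = 0.05931 m/d → t_B = 216/0.05931 = 3642 d
Zone C: v = q/n = 0.01898/0.24 = 0.07908 m/d → t_C = 208/0.07908 = 2630 d
Total t = 6481 + 3642 + 2630 = 12750 d
   = 12750 / 365 = 34.9 yr

34.9 years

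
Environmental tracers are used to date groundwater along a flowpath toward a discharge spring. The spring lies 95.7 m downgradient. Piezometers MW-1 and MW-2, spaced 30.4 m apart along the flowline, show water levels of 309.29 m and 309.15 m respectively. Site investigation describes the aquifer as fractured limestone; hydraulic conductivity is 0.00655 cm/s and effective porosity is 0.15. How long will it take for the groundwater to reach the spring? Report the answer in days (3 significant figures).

551 days

Hydraulic gradient i = (309.29 − 309.15) / 30.4 = 0.14 / 30.4 = 0.004605
K = 0.00655 cm/s × 864 = 5.659 m/d
Darcy flux q = K·i = 5.659 × 0.004605 = 0.02606 m/d
Average linear velocity = 0.02606 / 0.15 = 0.1737 m/d
t = L / v = 95.7 / 0.1737 = 550.8 d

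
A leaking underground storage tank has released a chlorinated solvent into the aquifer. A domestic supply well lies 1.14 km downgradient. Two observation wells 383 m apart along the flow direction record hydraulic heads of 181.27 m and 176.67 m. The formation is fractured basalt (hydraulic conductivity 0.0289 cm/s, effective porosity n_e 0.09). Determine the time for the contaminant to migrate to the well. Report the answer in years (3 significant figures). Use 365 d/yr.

Hydraulic gradient i = (181.27 − 176.67) / 383 = 4.60 / 383 = 0.01201
K = 0.0289 cm/s × 864 = 24.97 m/d
q = Ki = 24.97 × 0.01201 = 0.2999 m/d
Seepage velocity v = q / n = 0.2999 / 0.09 = 3.332 m/d
L = 1.14 km = 1140 m
t = L / v = 1140 / 3.332 = 342.1 d
   = 342.1 / 365 = 0.937 yr

0.937 years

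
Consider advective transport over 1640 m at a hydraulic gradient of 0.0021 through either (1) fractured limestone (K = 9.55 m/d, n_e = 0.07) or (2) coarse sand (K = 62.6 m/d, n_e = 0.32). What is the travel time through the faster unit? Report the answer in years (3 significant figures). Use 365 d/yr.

Unit 1 (fractured limestone): v = 9.55×0.0021/0.07 = 0.2865 m/d, t = 1640/0.2865 = 5724 d
Unit 2 (coarse sand): v = 62.6×0.0021/0.32 = 0.4108 m/d, t = 1640/0.4108 = 3992 d
Faster: 3992 d / 365 = 10.9 yr

10.9 years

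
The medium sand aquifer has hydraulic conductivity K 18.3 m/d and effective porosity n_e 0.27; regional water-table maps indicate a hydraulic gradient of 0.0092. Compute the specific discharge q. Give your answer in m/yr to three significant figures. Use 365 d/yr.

61.5 m/yr

q = Ki = 18.3 × 0.0092 = 0.1684 m/d
   = 0.1684 × 365 = 61.5 m/yr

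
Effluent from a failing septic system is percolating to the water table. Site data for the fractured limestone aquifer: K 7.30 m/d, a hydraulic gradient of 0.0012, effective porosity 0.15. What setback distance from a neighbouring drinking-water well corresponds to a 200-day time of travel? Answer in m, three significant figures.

Darcy flux q = K·i = 7.30 × 0.0012 = 0.008760 m/d
v = Ki/n = 7.30·0.0012/0.15 = 0.05840 m/d
L = v × T = 0.05840 × 200 = 11.68 m

11.7 m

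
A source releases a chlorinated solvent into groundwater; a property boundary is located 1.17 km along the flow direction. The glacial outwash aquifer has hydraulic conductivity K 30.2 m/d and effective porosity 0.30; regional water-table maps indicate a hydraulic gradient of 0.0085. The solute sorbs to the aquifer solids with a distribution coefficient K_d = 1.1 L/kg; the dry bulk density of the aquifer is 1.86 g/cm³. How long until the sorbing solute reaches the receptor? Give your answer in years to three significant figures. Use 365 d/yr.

29.3 years

Specific discharge q = 30.2 × 0.0085 = 0.2567 m/d
v_s = q/n_e = 0.2567/0.30 = 0.8557 m/d
Retardation R = 1 + ρ_b·K_d/n = 1 + 1.86×1.1/0.30 = 7.820
Contaminant velocity v_c = v/R = 0.8557/7.820 = 0.1094 m/d
L = 1.17 km = 1170 m
t = L/v_c = 1170/0.1094 = 10690 d
   = 10690/365 = 29.3 yr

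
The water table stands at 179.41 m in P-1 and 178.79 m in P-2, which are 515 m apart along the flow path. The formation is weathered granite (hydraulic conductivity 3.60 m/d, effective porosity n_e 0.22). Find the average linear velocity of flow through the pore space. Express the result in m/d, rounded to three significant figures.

Hydraulic gradient i = (179.41 − 178.79) / 515 = 0.62 / 515 = 0.001204
q = Ki = 3.60 × 0.001204 = 0.004334 m/d
v = Ki/n = 3.60·0.001204/0.22 = 0.01970 m/d

0.0197 m/d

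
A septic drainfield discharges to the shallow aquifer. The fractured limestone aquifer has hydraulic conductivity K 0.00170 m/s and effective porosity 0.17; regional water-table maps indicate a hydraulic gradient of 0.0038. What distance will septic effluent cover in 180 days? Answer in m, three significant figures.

K = 0.00170 m/s × 86400 s/d = 146.9 m/d
Darcy flux q = K·i = 146.9 × 0.0038 = 0.5581 m/d
Seepage velocity v = q / n = 0.5581 / 0.17 = 3.283 m/d
L = v × T = 3.283 × 180 = 591.0 m

591 m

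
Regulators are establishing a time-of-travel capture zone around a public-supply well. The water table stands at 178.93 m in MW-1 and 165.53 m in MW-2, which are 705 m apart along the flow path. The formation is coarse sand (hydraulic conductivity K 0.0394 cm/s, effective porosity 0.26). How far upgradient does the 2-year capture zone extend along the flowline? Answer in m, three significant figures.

1820 m

Hydraulic gradient i = (178.93 − 165.53) / 705 = 13.40 / 705 = 0.01901
K = 0.0394 cm/s × 864 = 34.04 m/d
q = Ki = 34.04 × 0.01901 = 0.6470 m/d
Average linear velocity = 0.6470 / 0.26 = 2.489 m/d
T = 2 yr × 365 = 730 d
L = v × T = 2.489 × 730 = 1817 m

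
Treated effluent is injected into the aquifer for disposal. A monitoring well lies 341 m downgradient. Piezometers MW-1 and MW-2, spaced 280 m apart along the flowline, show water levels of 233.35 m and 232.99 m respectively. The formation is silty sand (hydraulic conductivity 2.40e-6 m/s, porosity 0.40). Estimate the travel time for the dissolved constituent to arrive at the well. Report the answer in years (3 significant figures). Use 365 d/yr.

1400 years

Hydraulic gradient i = (233.35 − 232.99) / 280 = 0.36 / 280 = 0.001286
K = 2.40e-6 m/s × 86400 s/d = 0.2074 m/d
q = Ki = 0.2074 × 0.001286 = 2.666e-4 m/d
v_s = q/n_e = 2.666e-4/0.40 = 6.665e-4 m/d
t = L / v = 341 / 6.665e-4 = 511600 d
   = 511600 / 365 = 1400 yr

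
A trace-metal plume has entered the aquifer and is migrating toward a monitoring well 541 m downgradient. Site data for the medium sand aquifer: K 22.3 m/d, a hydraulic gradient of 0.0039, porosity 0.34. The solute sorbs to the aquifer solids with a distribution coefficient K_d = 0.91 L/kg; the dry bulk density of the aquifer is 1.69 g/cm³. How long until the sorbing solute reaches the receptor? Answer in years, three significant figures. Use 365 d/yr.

32.0 years

Specific discharge q = 22.3 × 0.0039 = 0.08697 m/d
v_s = q/n_e = 0.08697/0.34 = 0.2558 m/d
Retardation R = 1 + ρ_b·K_d/n = 1 + 1.69×0.91/0.34 = 5.523
Contaminant velocity v_c = v/R = 0.2558/5.523 = 0.04631 m/d
t = L/v_c = 541/0.04631 = 11680 d
   = 11680/365 = 32.0 yr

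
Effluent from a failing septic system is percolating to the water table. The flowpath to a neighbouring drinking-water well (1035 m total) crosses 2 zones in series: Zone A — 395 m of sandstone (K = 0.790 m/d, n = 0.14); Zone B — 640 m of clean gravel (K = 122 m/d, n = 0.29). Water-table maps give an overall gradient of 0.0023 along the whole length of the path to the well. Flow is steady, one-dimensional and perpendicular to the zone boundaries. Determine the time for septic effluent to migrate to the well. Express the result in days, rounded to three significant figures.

51100 days

For zones in series the flux q is common to all zones; the equivalent conductivity is the harmonic (thickness-weighted) mean, K_eq = L_total / Σ(L_j/K_j).
Σ(L/K) = 395/0.790 + 640/122 = 500.0 + 5.246 = 505.2 d
K_eq = L_total / Σ(L/K) = 1035 / 505.2 = 2.049 m/d
q = K_eq · i = 2.049 × 0.0023 = 0.004712 m/d (same in every zone)
Zone A: v = q/n = 0.004712/0.14 = 0.03365 m/d → t_A = 395/0.03365 = 11740 d
Zone B: v = q/n = 0.004712/0.29 = 0.01625 m/d → t_B = 640/0.01625 = 39390 d
Total t = 11740 + 39390 = 51130 d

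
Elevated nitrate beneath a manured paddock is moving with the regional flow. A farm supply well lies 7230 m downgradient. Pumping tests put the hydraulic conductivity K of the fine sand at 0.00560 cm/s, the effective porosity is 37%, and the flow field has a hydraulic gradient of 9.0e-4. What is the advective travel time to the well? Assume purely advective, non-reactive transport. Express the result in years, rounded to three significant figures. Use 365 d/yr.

K = 0.00560 cm/s × 864 = 4.838 m/d
Specific discharge q = 4.838 × 9.0e-4 = 0.004355 m/d
v_s = q/n_e = 0.004355/0.37 = 0.01177 m/d
t = L / v = 7230 / 0.01177 = 614300 d
   = 614300 / 365 = 1680 yr

1680 years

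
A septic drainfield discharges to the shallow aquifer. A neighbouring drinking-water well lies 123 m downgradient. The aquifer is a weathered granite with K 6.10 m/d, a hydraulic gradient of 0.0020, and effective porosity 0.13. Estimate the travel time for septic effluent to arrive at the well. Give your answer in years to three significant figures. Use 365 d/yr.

3.59 years

Specific discharge q = 6.10 × 0.0020 = 0.01220 m/d
Seepage velocity v = q / n = 0.01220 / 0.13 = 0.09385 m/d
t = L / v = 123 / 0.09385 = 1311 d
   = 1311 / 365 = 3.59 yr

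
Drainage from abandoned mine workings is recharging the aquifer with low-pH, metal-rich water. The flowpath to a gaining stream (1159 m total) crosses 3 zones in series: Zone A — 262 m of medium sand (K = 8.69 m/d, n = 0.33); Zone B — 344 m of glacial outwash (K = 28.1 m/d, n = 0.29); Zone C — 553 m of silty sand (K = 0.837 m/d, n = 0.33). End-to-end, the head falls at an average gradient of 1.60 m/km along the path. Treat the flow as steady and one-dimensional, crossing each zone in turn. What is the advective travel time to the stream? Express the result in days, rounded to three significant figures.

140000 days

Steady 1-D flow in series ⇒ the Darcy flux q is identical in every zone and the zone head losses add (resistances L/K in series).
Σ(L/K) = 262/8.69 + 344/28.1 + 553/0.837 = 30.15 + 12.24 + 660.7 = 703.1 d
K_eq = L_total / Σ(L/K) = 1159 / 703.1 = 1.648 m/d
q = K_eq · i = 1.648 × 0.0016 = 0.002638 m/d (same in every zone)
Zone A: v = q/n = 0.002638/0.33 = 0.007992 m/d → t_A = 262/0.007992 = 32780 d
Zone B: v = q/n = 0.002638/0.29 = 0.009095 m/d → t_B = 344/0.009095 = 37820 d
Zone C: v = q/n = 0.002638/0.33 = 0.007992 m/d → t_C = 553/0.007992 = 69190 d
Total t = 32780 + 37820 + 69190 = 139800 d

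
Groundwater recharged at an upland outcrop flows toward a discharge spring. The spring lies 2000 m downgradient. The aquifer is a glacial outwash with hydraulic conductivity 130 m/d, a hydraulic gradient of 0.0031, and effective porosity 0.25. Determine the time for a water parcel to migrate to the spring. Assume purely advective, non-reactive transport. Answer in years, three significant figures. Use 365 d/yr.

3.40 years

Darcy flux q = K·i = 130 × 0.0031 = 0.4030 m/d
v = Ki/n = 130·0.0031/0.25 = 1.612 m/d
t = L / v = 2000 / 1.612 = 1241 d
   = 1241 / 365 = 3.40 yr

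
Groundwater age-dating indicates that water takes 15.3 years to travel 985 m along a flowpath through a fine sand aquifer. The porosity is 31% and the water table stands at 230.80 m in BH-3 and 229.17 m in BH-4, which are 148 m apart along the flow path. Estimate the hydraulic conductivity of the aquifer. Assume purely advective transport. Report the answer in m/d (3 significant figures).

Hydraulic gradient i = (230.80 − 229.17) / 148 = 1.63 / 148 = 0.01101
t = 15.3 years = 5585 d
v = L / t = 985 / 5585 = 0.1764 m/d
K = v · n / i = 0.1764 × 0.31 / 0.01101 = 4.96 m/d

4.96 m/d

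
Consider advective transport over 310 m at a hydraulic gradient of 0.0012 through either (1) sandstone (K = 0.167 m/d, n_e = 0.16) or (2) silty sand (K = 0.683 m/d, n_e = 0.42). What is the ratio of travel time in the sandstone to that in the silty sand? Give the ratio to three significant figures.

1.56

Unit 1 (sandstone): v = 0.167×0.0012/0.16 = 0.001253 m/d, t = 310/0.001253 = 247500 d
Unit 2 (silty sand): v = 0.683×0.0012/0.42 = 0.001951 m/d, t = 310/0.001951 = 158900 d
t(sandstone) / t(silty sand) = 247500/158900 = 1.56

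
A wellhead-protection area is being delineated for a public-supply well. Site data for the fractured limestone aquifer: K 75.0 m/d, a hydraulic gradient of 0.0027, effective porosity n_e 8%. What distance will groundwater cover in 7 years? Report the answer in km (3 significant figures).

q = Ki = 75.0 × 0.0027 = 0.2025 m/d
v_s = q/n_e = 0.2025/0.08 = 2.531 m/d
T = 7 yr × 365 = 2555 d
L = v × T = 2.531 × 2555 = 6467 m
   = 6.47 km

6.47 km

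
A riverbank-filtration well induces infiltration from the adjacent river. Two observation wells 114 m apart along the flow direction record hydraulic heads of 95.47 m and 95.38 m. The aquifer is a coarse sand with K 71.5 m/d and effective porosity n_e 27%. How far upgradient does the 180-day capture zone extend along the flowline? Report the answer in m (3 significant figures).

Hydraulic gradient i = (95.47 − 95.38) / 114 = 0.09 / 114 = 7.895e-4
q = Ki = 71.5 × 7.895e-4 = 0.05645 m/d
v_s = q/n_e = 0.05645/0.27 = 0.2091 m/d
L = v × T = 0.2091 × 180 = 37.63 m

37.6 m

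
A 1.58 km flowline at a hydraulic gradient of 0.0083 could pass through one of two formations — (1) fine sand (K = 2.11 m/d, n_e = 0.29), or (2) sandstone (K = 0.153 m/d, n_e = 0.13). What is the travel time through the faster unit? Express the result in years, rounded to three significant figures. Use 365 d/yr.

71.7 years

Unit 1 (fine sand): v = 2.11×0.0083/0.29 = 0.06039 m/d, t = 1580/0.06039 = 26160 d
Unit 2 (sandstone): v = 0.153×0.0083/0.13 = 0.009768 m/d, t = 1580/0.009768 = 161700 d
Faster: 26160 d / 365 = 71.7 yr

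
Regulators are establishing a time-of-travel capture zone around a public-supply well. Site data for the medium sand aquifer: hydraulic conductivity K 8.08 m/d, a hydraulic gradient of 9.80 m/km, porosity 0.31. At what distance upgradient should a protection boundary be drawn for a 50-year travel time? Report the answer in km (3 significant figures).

Specific discharge q = 8.08 × 0.0098 = 0.07918 m/d
Seepage velocity v = q / n = 0.07918 / 0.31 = 0.2554 m/d
T = 50 yr × 365 = 18250 d
L = v × T = 0.2554 × 18250 = 4662 m
   = 4.66 km

4.66 km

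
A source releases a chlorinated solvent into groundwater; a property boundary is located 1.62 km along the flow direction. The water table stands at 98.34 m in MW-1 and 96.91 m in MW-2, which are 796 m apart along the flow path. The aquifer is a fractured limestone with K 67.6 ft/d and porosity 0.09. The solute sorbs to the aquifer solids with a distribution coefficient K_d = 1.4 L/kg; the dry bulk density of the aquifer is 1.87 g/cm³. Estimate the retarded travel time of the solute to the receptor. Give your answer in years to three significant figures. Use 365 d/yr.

Hydraulic gradient i = (98.34 − 96.91) / 796 = 1.43 / 796 = 0.001796
K = 67.6 ft/d × 0.3048 = 20.60 m/d
q = Ki = 20.60 × 0.001796 = 0.03702 m/d
Seepage velocity v = q / n = 0.03702 / 0.09 = 0.4113 m/d
Retardation R = 1 + ρ_b·K_d/n = 1 + 1.87×1.4/0.09 = 30.09
Contaminant velocity v_c = v/R = 0.4113/30.09 = 0.01367 m/d
L = 1.62 km = 1620 m
t = L/v_c = 1620/0.01367 = 118500 d
   = 118500/365 = 325 yr

325 years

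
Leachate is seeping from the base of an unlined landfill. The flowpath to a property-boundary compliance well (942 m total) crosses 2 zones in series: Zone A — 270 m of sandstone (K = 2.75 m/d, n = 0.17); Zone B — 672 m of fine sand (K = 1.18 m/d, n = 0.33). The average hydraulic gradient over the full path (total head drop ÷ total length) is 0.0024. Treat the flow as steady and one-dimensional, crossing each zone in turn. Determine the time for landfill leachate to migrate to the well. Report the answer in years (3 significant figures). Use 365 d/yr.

Continuity: the same q passes through each zone, so ΔH = q·Σ(L_j/K_j) — the zones act as resistances in series.
Σ(L/K) = 270/2.75 + 672/1.18 = 98.18 + 569.5 = 667.7 d
K_eq = L_total / Σ(L/K) = 942 / 667.7 = 1.411 m/d
q = K_eq · i = 1.411 × 0.0024 = 0.003386 m/d (same in every zone)
Zone A: v = q/n = 0.003386/0.17 = 0.01992 m/d → t_A = 270/0.01992 = 13560 d
Zone B: v = q/n = 0.003386/0.33 = 0.01026 m/d → t_B = 672/0.01026 = 65490 d
Total t = 13560 + 65490 = 79050 d
   = 79050 / 365 = 217 yr

217 years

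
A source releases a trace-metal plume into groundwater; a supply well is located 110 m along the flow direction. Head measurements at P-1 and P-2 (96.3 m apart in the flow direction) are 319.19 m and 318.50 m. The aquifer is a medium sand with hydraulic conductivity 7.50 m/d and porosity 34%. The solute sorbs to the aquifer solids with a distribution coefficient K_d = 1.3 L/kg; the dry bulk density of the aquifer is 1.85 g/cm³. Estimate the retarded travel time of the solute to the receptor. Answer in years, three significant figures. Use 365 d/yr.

15.4 years

Hydraulic gradient i = (319.19 − 318.50) / 96.3 = 0.69 / 96.3 = 0.007165
q = Ki = 7.50 × 0.007165 = 0.05374 m/d
Seepage velocity v = q / n = 0.05374 / 0.34 = 0.1581 m/d
Retardation R = 1 + ρ_b·K_d/n = 1 + 1.85×1.3/0.34 = 8.074
Contaminant velocity v_c = v/R = 0.1581/8.074 = 0.01958 m/d
t = L/v_c = 110/0.01958 = 5619 d
   = 5619/365 = 15.4 yr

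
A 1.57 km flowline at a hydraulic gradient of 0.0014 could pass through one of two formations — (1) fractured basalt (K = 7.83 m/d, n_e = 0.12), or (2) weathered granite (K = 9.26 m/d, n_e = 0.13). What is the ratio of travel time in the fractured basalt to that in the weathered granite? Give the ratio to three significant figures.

Unit 1 (fractured basalt): v = 7.83×0.0014/0.12 = 0.09135 m/d, t = 1570/0.09135 = 17190 d
Unit 2 (weathered granite): v = 9.26×0.0014/0.13 = 0.09972 m/d, t = 1570/0.09972 = 15740 d
t(fractured basalt) / t(weathered granite) = 17190/15740 = 1.09

1.09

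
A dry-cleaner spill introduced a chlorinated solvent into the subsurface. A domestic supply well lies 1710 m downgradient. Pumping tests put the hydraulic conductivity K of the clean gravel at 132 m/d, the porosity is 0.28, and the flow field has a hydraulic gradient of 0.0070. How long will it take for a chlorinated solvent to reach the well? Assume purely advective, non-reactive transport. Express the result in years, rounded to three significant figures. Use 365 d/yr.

1.42 years

q = Ki = 132 × 0.0070 = 0.9240 m/d
Average linear velocity = 0.9240 / 0.28 = 3.300 m/d
t = L / v = 1710 / 3.300 = 518.2 d
   = 518.2 / 365 = 1.42 yr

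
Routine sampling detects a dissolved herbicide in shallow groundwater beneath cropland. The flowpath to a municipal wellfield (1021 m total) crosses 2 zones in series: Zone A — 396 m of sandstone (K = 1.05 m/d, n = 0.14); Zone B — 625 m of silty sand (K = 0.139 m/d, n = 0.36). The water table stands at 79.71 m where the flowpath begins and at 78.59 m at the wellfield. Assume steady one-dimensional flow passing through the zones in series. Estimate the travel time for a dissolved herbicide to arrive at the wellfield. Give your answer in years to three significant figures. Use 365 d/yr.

Total head drop ΔH = 79.71 − 78.59 = 1.12 m
Continuity: the same q passes through each zone, so ΔH = q·Σ(L_j/K_j) — the zones act as resistances in series.
Σ(L/K) = 396/1.05 + 625/0.139 = 377.1 + 4496 = 4874 d
q = ΔH / Σ(L/K) = 1.12 / 4874 = 2.298e-4 m/d (same in every zone)
Zone A: v = q/n = 2.298e-4/0.14 = 0.001642 m/d → t_A = 396/0.001642 = 241200 d
Zone B: v = q/n = 2.298e-4/0.36 = 6.384e-4 m/d → t_B = 625/6.384e-4 = 979100 d
Total t = 241200 + 979100 = 1.220e6 d
   = 1.220e6 / 365 = 3340 yr

3340 years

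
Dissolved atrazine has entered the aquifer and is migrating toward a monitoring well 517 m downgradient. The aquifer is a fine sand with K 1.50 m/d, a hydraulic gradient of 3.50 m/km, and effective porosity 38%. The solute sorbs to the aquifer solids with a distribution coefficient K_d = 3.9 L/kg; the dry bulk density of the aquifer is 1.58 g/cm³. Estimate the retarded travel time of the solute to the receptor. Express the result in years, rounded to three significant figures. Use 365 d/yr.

1770 years

Specific discharge q = 1.50 × 0.0035 = 0.005250 m/d
v = Ki/n = 1.50·0.0035/0.38 = 0.01382 m/d
Retardation R = 1 + ρ_b·K_d/n = 1 + 1.58×3.9/0.38 = 17.22
Contaminant velocity v_c = v/R = 0.01382/17.22 = 8.025e-4 m/d
t = L/v_c = 517/8.025e-4 = 644200 d
   = 644200/365 = 1770 yr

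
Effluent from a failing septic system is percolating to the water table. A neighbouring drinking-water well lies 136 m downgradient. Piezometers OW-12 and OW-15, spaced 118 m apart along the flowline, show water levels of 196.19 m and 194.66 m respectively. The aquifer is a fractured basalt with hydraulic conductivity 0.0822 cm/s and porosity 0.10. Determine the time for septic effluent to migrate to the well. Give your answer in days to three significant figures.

14.8 days

Hydraulic gradient i = (196.19 − 194.66) / 118 = 1.53 / 118 = 0.01297
K = 0.0822 cm/s × 864 = 71.02 m/d
Darcy flux q = K·i = 71.02 × 0.01297 = 0.9209 m/d
Average linear velocity = 0.9209 / 0.10 = 9.209 m/d
t = L / v = 136 / 9.209 = 14.77 d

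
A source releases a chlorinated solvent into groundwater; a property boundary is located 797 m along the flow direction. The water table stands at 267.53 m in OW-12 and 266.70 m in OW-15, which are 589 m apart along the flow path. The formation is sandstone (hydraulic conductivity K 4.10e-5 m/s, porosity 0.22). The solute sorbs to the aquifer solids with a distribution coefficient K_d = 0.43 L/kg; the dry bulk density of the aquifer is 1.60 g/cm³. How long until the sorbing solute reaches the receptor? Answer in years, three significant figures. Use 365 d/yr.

397 years

Hydraulic gradient i = (267.53 − 266.70) / 589 = 0.83 / 589 = 0.001409
K = 4.10e-5 m/s × 86400 s/d = 3.542 m/d
q = Ki = 3.542 × 0.001409 = 0.004992 m/d
Seepage velocity v = q / n = 0.004992 / 0.22 = 0.02269 m/d
Retardation R = 1 + ρ_b·K_d/n = 1 + 1.60×0.43/0.22 = 4.127
Contaminant velocity v_c = v/R = 0.02269/4.127 = 0.005498 m/d
t = L/v_c = 797/0.005498 = 145000 d
   = 145000/365 = 397 yr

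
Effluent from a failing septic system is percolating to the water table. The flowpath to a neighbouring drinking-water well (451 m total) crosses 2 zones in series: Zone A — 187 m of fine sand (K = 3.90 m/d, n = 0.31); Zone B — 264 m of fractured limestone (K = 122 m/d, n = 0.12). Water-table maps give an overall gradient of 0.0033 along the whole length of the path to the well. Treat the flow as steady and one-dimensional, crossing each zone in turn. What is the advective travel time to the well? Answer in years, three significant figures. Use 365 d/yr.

Steady 1-D flow in series ⇒ the Darcy flux q is identical in every zone and the zone head losses add (resistances L/K in series).
Σ(L/K) = 187/3.90 + 264/122 = 47.95 + 2.164 = 50.11 d
K_eq = L_total / Σ(L/K) = 451 / 50.11 = 9.000 m/d
q = K_eq · i = 9.000 × 0.0033 = 0.02970 m/d (same in every zone)
Zone A: v = q/n = 0.02970/0.31 = 0.09580 m/d → t_A = 187/0.09580 = 1952 d
Zone B: v = q/n = 0.02970/0.12 = 0.2475 m/d → t_B = 264/0.2475 = 1067 d
Total t = 1952 + 1067 = 3019 d
   = 3019 / 365 = 8.27 yr

8.27 years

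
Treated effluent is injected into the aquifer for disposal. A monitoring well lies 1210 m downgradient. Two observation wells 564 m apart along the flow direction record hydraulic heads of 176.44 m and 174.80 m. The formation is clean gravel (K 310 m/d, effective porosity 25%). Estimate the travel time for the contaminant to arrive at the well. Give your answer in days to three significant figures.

336 days

Hydraulic gradient i = (176.44 − 174.80) / 564 = 1.64 / 564 = 0.002908
Specific discharge q = 310 × 0.002908 = 0.9014 m/d
v_s = q/n_e = 0.9014/0.25 = 3.606 m/d
t = L / v = 1210 / 3.606 = 335.6 d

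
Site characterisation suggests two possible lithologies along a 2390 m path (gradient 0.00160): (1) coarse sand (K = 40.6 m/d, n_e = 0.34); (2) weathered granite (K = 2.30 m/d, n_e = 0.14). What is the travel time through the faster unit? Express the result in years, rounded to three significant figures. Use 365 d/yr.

Unit 1 (coarse sand): v = 40.6×0.0016/0.34 = 0.1911 m/d, t = 2390/0.1911 = 12510 d
Unit 2 (weathered granite): v = 2.30×0.0016/0.14 = 0.02629 m/d, t = 2390/0.02629 = 90920 d
Faster: 12510 d / 365 = 34.3 yr

34.3 years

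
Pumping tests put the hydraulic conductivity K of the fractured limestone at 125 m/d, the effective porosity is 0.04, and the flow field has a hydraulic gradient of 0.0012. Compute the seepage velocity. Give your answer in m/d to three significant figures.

q = Ki = 125 × 0.0012 = 0.1500 m/d
v = Ki/n = 125·0.0012/0.04 = 3.750 m/d

3.75 m/d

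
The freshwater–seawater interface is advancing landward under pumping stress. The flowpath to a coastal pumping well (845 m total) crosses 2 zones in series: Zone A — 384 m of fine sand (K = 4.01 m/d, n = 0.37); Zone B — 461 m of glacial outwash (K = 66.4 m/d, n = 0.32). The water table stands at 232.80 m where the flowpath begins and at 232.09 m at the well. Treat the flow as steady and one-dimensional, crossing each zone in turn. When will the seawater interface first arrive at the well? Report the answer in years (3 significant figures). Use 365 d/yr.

Total head drop ΔH = 232.80 − 232.09 = 0.71 m
Steady 1-D flow in series ⇒ the Darcy flux q is identical in every zone and the zone head losses add (resistances L/K in series).
Σ(L/K) = 384/4.01 + 461/66.4 = 95.76 + 6.943 = 102.7 d
q = ΔH / Σ(L/K) = 0.71 / 102.7 = 0.006913 m/d (same in every zone)
Zone A: v = q/n = 0.006913/0.37 = 0.01868 m/d → t_A = 384/0.01868 = 20550 d
Zone B: v = q/n = 0.006913/0.32 = 0.02160 m/d → t_B = 461/0.02160 = 21340 d
Total t = 20550 + 21340 = 41890 d
   = 41890 / 365 = 115 yr

115 years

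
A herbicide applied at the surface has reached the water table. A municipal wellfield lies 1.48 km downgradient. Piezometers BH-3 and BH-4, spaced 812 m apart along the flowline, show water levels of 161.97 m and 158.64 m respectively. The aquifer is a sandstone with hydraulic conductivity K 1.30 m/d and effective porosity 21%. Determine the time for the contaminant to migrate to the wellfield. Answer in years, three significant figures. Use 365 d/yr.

Hydraulic gradient i = (161.97 − 158.64) / 812 = 3.33 / 812 = 0.004101
Specific discharge q = 1.30 × 0.004101 = 0.005331 m/d
Seepage velocity v = q / n = 0.005331 / 0.21 = 0.02539 m/d
L = 1.48 km = 1480 m
t = L / v = 1480 / 0.02539 = 58300 d
   = 58300 / 365 = 160 yr

160 years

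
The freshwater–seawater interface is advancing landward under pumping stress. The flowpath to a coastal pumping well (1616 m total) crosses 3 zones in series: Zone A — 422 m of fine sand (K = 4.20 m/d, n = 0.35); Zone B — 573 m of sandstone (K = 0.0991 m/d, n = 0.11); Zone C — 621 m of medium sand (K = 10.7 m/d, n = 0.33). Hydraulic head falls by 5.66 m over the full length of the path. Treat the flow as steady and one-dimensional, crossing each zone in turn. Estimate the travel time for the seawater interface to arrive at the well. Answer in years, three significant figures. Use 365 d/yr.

Continuity: the same q passes through each zone, so ΔH = q·Σ(L_j/K_j) — the zones act as resistances in series.
Σ(L/K) = 422/4.20 + 573/0.0991 + 621/10.7 = 100.5 + 5782 + 58.04 = 5941 d
q = ΔH / Σ(L/K) = 5.66 / 5941 = 9.528e-4 m/d (same in every zone)
Zone A: v = q/n = 9.528e-4/0.35 = 0.002722 m/d → t_A = 422/0.002722 = 155000 d
Zone B: v = q/n = 9.528e-4/0.11 = 0.008662 m/d → t_B = 573/0.008662 = 66150 d
Zone C: v = q/n = 9.528e-4/0.33 = 0.002887 m/d → t_C = 621/0.002887 = 215100 d
Total t = 155000 + 66150 + 215100 = 436300 d
   = 436300 / 365 = 1200 yr

1200 years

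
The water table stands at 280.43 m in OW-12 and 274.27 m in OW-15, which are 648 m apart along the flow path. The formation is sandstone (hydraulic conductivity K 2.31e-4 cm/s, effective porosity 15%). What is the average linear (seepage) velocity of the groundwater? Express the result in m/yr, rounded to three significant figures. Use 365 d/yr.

Hydraulic gradient i = (280.43 − 274.27) / 648 = 6.16 / 648 = 0.009506
K = 2.31e-4 cm/s × 864 = 0.1996 m/d
q = Ki = 0.1996 × 0.009506 = 0.001897 m/d
Average linear velocity = 0.001897 / 0.15 = 0.01265 m/d
   = 0.01265 × 365 = 4.62 m/yr

4.62 m/yr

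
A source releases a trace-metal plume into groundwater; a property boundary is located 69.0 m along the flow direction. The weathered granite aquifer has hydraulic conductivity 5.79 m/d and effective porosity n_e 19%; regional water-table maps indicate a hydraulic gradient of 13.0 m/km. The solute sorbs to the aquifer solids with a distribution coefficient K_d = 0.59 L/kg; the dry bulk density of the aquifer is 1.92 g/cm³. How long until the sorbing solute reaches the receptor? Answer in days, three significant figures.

1210 days

Darcy flux q = K·i = 5.79 × 0.013 = 0.07527 m/d
Seepage velocity v = q / n = 0.07527 / 0.19 = 0.3962 m/d
Retardation R = 1 + ρ_b·K_d/n = 1 + 1.92×0.59/0.19 = 6.962
Contaminant velocity v_c = v/R = 0.3962/6.962 = 0.05690 m/d
t = L/v_c = 69.0/0.05690 = 1213 d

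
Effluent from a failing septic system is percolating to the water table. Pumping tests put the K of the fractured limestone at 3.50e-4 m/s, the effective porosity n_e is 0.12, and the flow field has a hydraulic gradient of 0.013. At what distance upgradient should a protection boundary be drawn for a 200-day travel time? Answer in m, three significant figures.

655 m

K = 3.50e-4 m/s × 86400 s/d = 30.24 m/d
q = Ki = 30.24 × 0.013 = 0.3931 m/d
Seepage velocity v = q / n = 0.3931 / 0.12 = 3.276 m/d
L = v × T = 3.276 × 200 = 655.2 m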